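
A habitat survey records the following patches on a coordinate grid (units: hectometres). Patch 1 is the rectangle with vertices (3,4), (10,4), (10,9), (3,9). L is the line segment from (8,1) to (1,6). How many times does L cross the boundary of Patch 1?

2

The segment meets the boundary at (3,4.571), (3.8,4).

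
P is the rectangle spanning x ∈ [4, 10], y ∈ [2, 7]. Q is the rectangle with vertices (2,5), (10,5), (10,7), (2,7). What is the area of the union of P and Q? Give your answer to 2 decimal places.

34.00

By inclusion–exclusion:
Individual areas: |P| = 30, |Q| = 16.
|P∩Q|: x∈[4,10], y∈[5,7] → 6·2 = 12.
|P ∪ Q| = 46 − 12 = 34.00.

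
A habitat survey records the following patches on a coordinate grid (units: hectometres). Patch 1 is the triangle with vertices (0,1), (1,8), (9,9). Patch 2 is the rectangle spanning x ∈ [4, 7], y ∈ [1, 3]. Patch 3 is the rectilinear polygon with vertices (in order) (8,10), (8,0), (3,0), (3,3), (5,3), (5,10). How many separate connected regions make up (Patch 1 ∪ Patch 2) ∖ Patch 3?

(Patch 1 ∪ Patch 2) ∖ Patch 3 splits into 2 disjoint pieces (area 21.3889, area 0.3819).

2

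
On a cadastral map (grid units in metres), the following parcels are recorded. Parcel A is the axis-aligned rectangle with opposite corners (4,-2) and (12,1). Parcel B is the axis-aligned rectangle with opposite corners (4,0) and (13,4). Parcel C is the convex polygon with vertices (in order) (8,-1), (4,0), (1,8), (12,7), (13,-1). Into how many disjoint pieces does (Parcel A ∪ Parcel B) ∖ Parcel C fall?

(Parcel A ∪ Parcel B) ∖ Parcel C splits into 2 disjoint pieces (area 10, area 1.5).

2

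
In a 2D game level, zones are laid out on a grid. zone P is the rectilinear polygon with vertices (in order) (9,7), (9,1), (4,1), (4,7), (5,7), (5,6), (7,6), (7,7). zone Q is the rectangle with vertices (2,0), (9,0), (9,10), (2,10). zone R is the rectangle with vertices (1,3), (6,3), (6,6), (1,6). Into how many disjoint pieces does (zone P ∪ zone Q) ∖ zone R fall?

(zone P ∪ zone Q) ∖ zone R is a single connected region.

1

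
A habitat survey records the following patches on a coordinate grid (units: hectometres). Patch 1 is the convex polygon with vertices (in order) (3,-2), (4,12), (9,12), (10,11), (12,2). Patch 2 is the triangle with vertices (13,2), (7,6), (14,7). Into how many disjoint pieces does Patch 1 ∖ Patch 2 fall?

Patch 1 ∖ Patch 2 is a single connected region.

1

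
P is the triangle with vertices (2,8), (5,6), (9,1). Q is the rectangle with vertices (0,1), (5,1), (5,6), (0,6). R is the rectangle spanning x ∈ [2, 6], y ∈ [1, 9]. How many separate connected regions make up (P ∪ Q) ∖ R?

(P ∪ Q) ∖ R splits into 2 disjoint pieces (area 1.125, area 10).

2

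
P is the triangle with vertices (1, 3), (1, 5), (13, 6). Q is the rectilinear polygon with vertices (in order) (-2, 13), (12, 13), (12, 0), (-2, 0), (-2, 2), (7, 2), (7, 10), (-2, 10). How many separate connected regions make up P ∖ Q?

2

P ∖ Q splits into 2 disjoint pieces (area 9, area 0.0833).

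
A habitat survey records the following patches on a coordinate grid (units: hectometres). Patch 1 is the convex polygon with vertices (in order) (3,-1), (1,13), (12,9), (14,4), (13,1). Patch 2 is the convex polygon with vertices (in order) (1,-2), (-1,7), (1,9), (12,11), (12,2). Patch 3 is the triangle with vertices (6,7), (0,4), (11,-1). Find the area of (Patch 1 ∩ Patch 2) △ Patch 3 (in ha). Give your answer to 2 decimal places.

70.38

|Patch 1 ∩ Patch 2| = 91.9473.
|(Patch 1 ∩ Patch 2) ∩ Patch 3| = 26.5334.
|(Patch 1 ∩ Patch 2) △ Patch 3| = 91.9473 + 31.5 − 53.0668 = 70.38.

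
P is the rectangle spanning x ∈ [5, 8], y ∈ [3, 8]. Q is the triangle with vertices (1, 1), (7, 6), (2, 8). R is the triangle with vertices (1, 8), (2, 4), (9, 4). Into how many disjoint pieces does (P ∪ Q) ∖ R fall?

(P ∪ Q) ∖ R splits into 3 disjoint pieces (area 10.2167, area 3, area 5.1727).

3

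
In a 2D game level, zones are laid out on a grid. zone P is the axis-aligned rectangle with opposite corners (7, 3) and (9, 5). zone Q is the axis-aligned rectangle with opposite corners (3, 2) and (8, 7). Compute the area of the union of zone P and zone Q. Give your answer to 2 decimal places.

By inclusion–exclusion:
Individual areas: |zone P| = 4, |zone Q| = 25.
|zone P∩zone Q|: x∈[7,8], y∈[3,5] → 1·2 = 2.
|zone P ∪ zone Q| = 29 − 2 = 27.00.

27.00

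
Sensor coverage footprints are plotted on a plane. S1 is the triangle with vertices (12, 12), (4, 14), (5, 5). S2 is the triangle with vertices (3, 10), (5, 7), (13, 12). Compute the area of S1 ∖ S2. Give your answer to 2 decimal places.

20.79

|S1| = 35, |S1∩S2| = 14.2098.
|S1 ∖ S2| = |S1| − |S1∩S2| = 35 − 14.2098 = 20.79.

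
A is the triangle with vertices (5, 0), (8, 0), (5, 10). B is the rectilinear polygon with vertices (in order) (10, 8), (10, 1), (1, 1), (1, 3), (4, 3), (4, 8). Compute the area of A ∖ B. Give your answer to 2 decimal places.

|A| = 15, |A∩B| = 11.55.
|A ∖ B| = |A| − |A∩B| = 15 − 11.55 = 3.45.

3.45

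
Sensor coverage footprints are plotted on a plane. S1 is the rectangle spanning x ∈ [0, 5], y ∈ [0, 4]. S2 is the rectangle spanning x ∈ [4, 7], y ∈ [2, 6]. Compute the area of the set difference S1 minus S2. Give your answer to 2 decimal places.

18.00

|S1∩S2|: x∈[4,5], y∈[2,4] → 1·2 = 2.
|S1| = 20.
|S1 ∖ S2| = |S1| − |S1∩S2| = 20 − 2 = 18.00.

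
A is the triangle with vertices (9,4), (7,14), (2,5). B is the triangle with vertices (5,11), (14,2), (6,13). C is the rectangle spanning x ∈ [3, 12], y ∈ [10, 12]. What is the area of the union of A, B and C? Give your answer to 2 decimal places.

54.51

By inclusion–exclusion:
Individual areas: |A| = 34, |B| = 13.5, |C| = 18.
|A∩B| = 5.923.
|A∩C| = 4.5333.
|B∩C| = 4.1591.
|A∩B∩C| = 3.624.
|A ∪ B ∪ C| = 65.5 − 14.6154 + 3.624 = 54.51.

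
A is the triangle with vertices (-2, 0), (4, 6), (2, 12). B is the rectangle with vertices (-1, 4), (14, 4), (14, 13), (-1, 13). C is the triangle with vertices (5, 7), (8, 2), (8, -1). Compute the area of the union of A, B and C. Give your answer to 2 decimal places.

By inclusion–exclusion:
Individual areas: |A| = 24, |B| = 135, |C| = 4.5.
|A∩B| = 18.6667.
|A∩C| = 0.
|B∩C| = 1.0125.
|A∩B∩C| = 0.
|A ∪ B ∪ C| = 163.5 − 19.6792 + 0 = 143.82.

143.82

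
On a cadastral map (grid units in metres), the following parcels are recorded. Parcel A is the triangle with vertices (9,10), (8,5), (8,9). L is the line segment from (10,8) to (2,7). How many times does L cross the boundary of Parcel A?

2

The segment meets the boundary at (8,7.75), (8.564,7.821).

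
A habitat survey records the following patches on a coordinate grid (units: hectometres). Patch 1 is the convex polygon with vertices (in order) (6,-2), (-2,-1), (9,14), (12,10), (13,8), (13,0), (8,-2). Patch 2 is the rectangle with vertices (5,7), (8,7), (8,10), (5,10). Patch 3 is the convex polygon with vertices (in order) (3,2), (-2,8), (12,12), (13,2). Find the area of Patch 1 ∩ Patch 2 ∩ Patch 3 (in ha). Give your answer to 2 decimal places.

The intersection is the polygon with vertices (8,10), (8,7), (5,7), (5,8.546), (6.067,10).
By the shoelace formula its area is 8.22.

8.22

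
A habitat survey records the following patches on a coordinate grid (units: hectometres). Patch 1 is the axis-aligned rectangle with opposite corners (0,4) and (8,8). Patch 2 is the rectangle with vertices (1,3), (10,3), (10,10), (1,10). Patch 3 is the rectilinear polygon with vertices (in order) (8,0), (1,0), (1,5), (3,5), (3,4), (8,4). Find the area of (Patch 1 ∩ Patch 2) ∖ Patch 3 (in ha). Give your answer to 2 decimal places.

|Patch 1 ∩ Patch 2| = 28.
|(Patch 1 ∩ Patch 2) ∩ Patch 3| = 2.
|(Patch 1 ∩ Patch 2) ∖ Patch 3| = 28 − 2 = 26.00.

26.00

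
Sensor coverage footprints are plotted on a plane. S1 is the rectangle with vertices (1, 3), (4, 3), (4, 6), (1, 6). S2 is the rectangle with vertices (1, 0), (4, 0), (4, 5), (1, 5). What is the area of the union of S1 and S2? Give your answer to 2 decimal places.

By inclusion–exclusion:
Individual areas: |S1| = 9, |S2| = 15.
|S1∩S2|: x∈[1,4], y∈[3,5] → 3·2 = 6.
|S1 ∪ S2| = 24 − 6 = 18.00.

18.00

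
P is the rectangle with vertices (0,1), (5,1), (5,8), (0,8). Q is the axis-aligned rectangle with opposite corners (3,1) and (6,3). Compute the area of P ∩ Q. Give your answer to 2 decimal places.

|P∩Q|: x∈[3,5], y∈[1,3] → 2·2 = 4.

4.00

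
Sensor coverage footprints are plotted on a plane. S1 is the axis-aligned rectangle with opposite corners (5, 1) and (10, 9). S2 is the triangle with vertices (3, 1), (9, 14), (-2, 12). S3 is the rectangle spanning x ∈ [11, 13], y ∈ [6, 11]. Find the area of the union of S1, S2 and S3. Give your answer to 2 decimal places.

By inclusion–exclusion:
Individual areas: |S1| = 40, |S2| = 65.5, |S3| = 10.
|S1∩S2| = 3.1026.
|S1∩S3| = 0 (no overlap).
|S2∩S3| = 0.
|S1∩S2∩S3| = 0.
|S1 ∪ S2 ∪ S3| = 115.5 − 3.1026 + 0 = 112.40.

112.40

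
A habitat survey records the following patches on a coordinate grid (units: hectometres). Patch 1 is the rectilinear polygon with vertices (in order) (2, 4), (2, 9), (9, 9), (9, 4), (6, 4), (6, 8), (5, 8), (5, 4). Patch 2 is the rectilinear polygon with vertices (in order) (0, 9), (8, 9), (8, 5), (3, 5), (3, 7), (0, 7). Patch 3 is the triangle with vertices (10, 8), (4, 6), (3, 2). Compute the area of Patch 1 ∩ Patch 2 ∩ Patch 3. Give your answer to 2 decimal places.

4.33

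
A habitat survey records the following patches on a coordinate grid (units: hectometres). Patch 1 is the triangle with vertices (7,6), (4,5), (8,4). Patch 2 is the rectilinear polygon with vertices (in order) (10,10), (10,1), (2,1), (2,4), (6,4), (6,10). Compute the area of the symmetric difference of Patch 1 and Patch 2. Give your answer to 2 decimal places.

46.83

|Patch 1| = 3.5, |Patch 2| = 48, |Patch 1∩Patch 2| = 2.3333.
|Patch 1 △ Patch 2| = |Patch 1| + |Patch 2| − 2·|Patch 1∩Patch 2| = 3.5 + 48 − 4.6667 = 46.83.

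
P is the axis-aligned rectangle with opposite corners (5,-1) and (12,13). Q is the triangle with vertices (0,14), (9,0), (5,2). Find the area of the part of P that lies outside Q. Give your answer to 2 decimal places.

89.56

|P| = 98, |P∩Q| = 8.4444.
|P ∖ Q| = |P| − |P∩Q| = 98 − 8.4444 = 89.56.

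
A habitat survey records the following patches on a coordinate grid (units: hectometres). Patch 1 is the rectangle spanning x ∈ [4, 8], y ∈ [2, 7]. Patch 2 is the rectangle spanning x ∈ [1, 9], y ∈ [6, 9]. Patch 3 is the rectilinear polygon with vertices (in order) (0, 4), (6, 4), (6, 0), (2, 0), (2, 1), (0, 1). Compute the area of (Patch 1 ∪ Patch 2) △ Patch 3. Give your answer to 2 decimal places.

|Patch 1 ∪ Patch 2| = 40.
|(Patch 1 ∪ Patch 2) ∩ Patch 3| = 4.
|(Patch 1 ∪ Patch 2) △ Patch 3| = 40 + 22 − 8 = 54.00.

54.00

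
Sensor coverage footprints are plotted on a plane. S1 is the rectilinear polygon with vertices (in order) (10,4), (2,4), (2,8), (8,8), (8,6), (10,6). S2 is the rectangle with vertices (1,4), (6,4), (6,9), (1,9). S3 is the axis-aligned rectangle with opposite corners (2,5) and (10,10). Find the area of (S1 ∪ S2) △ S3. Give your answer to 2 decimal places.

29.00

|S1 ∪ S2| = 37.
|(S1 ∪ S2) ∩ S3| = 24.
|(S1 ∪ S2) △ S3| = 37 + 40 − 48 = 29.00.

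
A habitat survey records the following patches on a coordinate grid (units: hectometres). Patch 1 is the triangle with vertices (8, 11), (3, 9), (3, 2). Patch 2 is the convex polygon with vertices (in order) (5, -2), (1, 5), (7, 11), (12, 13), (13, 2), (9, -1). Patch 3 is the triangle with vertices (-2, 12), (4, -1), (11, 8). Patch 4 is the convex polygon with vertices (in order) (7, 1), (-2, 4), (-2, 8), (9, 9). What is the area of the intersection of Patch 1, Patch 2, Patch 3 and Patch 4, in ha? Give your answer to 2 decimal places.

11.00

The intersection is the polygon with vertices (3,7), (4.6,8.6), (6.777,8.798), (3.156,2.281), (3,2.333).
By the shoelace formula its area is 11.00.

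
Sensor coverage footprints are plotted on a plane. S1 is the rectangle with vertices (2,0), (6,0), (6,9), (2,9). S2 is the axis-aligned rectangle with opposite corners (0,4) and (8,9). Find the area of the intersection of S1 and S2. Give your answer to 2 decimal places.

|S1∩S2|: x∈[2,6], y∈[4,9] → 4·5 = 20.

20.00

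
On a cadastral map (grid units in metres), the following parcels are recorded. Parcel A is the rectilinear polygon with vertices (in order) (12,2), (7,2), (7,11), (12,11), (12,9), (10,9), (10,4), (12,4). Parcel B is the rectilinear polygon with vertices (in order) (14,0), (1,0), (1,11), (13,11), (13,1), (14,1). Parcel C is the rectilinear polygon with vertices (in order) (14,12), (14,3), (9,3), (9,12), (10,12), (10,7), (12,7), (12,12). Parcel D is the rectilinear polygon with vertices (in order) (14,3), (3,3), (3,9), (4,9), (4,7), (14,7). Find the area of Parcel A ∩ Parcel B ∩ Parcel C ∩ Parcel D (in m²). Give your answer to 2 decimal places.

The intersection is the polygon with vertices (10,4), (12,4), (12,3), (9,3), (9,7), (10,7).
By the shoelace formula its area is 6.00.

6.00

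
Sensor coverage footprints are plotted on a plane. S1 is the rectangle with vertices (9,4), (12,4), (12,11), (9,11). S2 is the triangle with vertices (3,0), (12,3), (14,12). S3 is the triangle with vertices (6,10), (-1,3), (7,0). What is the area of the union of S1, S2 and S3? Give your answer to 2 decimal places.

79.99

By inclusion–exclusion:
Individual areas: |S1| = 21, |S2| = 37.5, |S3| = 38.5.
|S1∩S2| = 12.5455.
|S1∩S3| = 0.
|S2∩S3| = 4.4674.
|S1∩S2∩S3| = 0.
|S1 ∪ S2 ∪ S3| = 97 − 17.0129 + 0 = 79.99.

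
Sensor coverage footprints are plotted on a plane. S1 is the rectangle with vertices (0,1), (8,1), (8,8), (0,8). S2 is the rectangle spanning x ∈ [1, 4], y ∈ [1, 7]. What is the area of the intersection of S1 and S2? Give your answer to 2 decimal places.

|S1∩S2|: x∈[1,4], y∈[1,7] → 3·6 = 18.

18.00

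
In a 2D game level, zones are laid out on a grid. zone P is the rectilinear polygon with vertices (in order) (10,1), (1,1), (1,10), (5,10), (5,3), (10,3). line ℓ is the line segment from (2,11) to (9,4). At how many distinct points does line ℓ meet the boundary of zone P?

2

The segment meets the boundary at (5,8), (3,10).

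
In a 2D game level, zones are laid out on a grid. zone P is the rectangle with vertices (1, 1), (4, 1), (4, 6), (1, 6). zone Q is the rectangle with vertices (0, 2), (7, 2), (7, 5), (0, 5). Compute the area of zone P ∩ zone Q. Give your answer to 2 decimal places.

9.00

|zone P∩zone Q|: x∈[1,4], y∈[2,5] → 3·3 = 9.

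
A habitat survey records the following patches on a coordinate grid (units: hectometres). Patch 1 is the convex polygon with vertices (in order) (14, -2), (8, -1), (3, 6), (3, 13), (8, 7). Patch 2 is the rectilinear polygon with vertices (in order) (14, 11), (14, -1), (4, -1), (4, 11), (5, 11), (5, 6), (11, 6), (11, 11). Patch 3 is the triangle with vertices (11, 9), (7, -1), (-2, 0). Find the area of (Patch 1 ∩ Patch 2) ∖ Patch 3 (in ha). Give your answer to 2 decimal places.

25.70

|Patch 1 ∩ Patch 2| = 42.7333.
|(Patch 1 ∩ Patch 2) ∩ Patch 3| = 17.0327.
|(Patch 1 ∩ Patch 2) ∖ Patch 3| = 42.7333 − 17.0327 = 25.70.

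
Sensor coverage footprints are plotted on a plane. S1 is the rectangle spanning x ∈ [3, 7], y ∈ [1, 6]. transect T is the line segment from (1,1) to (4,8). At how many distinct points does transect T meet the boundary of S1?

2

The segment meets the boundary at (3.143,6), (3,5.667).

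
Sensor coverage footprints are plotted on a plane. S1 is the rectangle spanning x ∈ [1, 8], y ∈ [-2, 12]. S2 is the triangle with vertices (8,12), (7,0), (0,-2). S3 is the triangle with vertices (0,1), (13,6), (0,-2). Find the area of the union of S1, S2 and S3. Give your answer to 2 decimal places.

103.93

By inclusion–exclusion:
Individual areas: |S1| = 98, |S2| = 41, |S3| = 19.5.
|S1∩S2| = 40.2679.
|S1∩S3| = 13.7308.
|S2∩S3| = 12.4033.
|S1∩S2∩S3| = 11.836.
|S1 ∪ S2 ∪ S3| = 158.5 − 66.402 + 11.836 = 103.93.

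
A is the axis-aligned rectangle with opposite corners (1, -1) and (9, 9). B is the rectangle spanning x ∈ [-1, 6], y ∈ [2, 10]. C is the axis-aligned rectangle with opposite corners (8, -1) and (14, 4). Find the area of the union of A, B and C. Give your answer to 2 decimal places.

126.00

By inclusion–exclusion:
Individual areas: |A| = 80, |B| = 56, |C| = 30.
|A∩B|: x∈[1,6], y∈[2,9] → 5·7 = 35.
|A∩C|: x∈[8,9], y∈[-1,4] → 1·5 = 5.
|B∩C| = 0 (no overlap).
|A∩B∩C| = 0.
|A ∪ B ∪ C| = 166 − 40 + 0 = 126.00.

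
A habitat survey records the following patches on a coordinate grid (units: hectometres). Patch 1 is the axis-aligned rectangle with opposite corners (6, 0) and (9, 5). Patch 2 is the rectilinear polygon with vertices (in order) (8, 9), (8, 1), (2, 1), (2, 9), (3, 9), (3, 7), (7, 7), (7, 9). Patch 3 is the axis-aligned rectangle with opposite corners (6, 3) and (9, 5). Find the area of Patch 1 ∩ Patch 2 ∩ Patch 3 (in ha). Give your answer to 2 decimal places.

The intersection is the polygon with vertices (8,5), (8,3), (6,3), (6,5).
By the shoelace formula its area is 4.00.

4.00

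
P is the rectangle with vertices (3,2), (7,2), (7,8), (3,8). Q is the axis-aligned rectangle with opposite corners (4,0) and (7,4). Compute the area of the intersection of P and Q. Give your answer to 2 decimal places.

|P∩Q|: x∈[4,7], y∈[2,4] → 3·2 = 6.

6.00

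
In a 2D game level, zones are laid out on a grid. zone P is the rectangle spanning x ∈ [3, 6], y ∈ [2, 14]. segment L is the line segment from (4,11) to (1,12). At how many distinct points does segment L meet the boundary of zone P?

1

The segment meets the boundary at (3,11.333).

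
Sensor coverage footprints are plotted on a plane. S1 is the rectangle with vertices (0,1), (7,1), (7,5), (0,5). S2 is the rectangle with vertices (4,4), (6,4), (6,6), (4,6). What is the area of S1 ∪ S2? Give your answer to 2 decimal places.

30.00

By inclusion–exclusion:
Individual areas: |S1| = 28, |S2| = 4.
|S1∩S2|: x∈[4,6], y∈[4,5] → 2·1 = 2.
|S1 ∪ S2| = 32 − 2 = 30.00.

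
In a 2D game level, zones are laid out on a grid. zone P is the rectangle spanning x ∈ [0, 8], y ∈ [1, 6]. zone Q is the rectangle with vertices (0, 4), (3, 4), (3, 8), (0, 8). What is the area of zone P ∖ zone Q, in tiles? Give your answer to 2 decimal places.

34.00

|zone P∩zone Q|: x∈[0,3], y∈[4,6] → 3·2 = 6.
|zone P| = 40.
|zone P ∖ zone Q| = |zone P| − |zone P∩zone Q| = 40 − 6 = 34.00.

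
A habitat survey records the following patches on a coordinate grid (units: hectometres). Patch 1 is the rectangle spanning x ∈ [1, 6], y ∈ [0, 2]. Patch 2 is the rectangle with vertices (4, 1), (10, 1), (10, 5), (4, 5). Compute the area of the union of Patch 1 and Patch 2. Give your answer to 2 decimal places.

32.00

By inclusion–exclusion:
Individual areas: |Patch 1| = 10, |Patch 2| = 24.
|Patch 1∩Patch 2|: x∈[4,6], y∈[1,2] → 2·1 = 2.
|Patch 1 ∪ Patch 2| = 34 − 2 = 32.00.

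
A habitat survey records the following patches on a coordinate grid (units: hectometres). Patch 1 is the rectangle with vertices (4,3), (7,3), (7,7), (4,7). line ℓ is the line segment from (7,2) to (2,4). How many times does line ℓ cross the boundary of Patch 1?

2

The segment meets the boundary at (4,3.2), (4.5,3).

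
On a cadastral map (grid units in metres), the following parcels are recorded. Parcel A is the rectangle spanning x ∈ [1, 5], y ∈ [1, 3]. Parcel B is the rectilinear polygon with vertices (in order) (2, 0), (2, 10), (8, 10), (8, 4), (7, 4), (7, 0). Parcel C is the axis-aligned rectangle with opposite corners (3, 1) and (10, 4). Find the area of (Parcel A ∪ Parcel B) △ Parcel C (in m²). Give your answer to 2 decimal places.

|Parcel A ∪ Parcel B| = 58.
|(Parcel A ∪ Parcel B) ∩ Parcel C| = 12.
|(Parcel A ∪ Parcel B) △ Parcel C| = 58 + 21 − 24 = 55.00.

55.00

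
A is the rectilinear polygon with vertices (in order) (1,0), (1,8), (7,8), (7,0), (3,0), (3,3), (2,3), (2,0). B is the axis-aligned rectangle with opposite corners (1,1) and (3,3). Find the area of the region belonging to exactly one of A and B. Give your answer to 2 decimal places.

45.00

|A| = 45, |B| = 4, |A∩B| = 2.
|A △ B| = |A| + |B| − 2·|A∩B| = 45 + 4 − 4 = 45.00.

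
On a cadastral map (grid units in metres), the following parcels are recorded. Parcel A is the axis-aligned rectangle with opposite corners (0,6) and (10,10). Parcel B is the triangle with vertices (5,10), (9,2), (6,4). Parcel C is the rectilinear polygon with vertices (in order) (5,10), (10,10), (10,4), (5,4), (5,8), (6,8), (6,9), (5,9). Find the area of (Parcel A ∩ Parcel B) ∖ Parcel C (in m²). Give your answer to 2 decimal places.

|Parcel A ∩ Parcel B| = 2.6667.
|(Parcel A ∩ Parcel B) ∩ Parcel C| = 2.1667.
|(Parcel A ∩ Parcel B) ∖ Parcel C| = 2.6667 − 2.1667 = 0.50.

0.50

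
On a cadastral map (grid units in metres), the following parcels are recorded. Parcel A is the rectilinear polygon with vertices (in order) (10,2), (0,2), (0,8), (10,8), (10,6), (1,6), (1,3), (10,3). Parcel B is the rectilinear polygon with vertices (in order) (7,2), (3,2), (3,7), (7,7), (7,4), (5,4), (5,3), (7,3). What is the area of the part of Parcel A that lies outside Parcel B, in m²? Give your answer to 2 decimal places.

25.00

|Parcel A| = 33, |Parcel A∩Parcel B| = 8.
|Parcel A ∖ Parcel B| = |Parcel A| − |Parcel A∩Parcel B| = 33 − 8 = 25.00.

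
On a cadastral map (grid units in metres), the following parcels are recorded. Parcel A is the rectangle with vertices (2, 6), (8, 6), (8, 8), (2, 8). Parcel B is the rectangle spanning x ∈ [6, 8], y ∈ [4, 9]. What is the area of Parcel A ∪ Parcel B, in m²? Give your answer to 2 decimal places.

By inclusion–exclusion:
Individual areas: |Parcel A| = 12, |Parcel B| = 10.
|Parcel A∩Parcel B|: x∈[6,8], y∈[6,8] → 2·2 = 4.
|Parcel A ∪ Parcel B| = 22 − 4 = 18.00.

18.00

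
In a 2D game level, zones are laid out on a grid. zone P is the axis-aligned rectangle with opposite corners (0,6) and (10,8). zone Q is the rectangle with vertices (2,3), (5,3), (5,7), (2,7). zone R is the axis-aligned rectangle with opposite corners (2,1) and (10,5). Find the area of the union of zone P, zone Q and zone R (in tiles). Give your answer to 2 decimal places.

By inclusion–exclusion:
Individual areas: |zone P| = 20, |zone Q| = 12, |zone R| = 32.
|zone P∩zone Q|: x∈[2,5], y∈[6,7] → 3·1 = 3.
|zone P∩zone R| = 0 (no overlap).
|zone Q∩zone R|: x∈[2,5], y∈[3,5] → 3·2 = 6.
|zone P∩zone Q∩zone R| = 0.
|zone P ∪ zone Q ∪ zone R| = 64 − 9 + 0 = 55.00.

55.00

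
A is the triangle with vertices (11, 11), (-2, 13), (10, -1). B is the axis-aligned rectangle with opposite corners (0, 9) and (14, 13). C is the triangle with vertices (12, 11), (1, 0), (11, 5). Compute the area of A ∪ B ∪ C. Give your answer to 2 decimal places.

114.03

By inclusion–exclusion:
Individual areas: |A| = 79, |B| = 56, |C| = 27.5.
|A∩B| = 29.9505.
|A∩C| = 17.2322.
|B∩C| = 1.6667.
|A∩B∩C| = 0.3788.
|A ∪ B ∪ C| = 162.5 − 48.8494 + 0.3788 = 114.03.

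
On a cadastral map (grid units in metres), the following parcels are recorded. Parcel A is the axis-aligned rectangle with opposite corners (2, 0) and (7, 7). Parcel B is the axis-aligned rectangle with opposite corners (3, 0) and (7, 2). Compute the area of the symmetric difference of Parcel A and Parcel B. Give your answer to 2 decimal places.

27.00

|Parcel A∩Parcel B|: x∈[3,7], y∈[0,2] → 4·2 = 8.
|Parcel A △ Parcel B| = |Parcel A| + |Parcel B| − 2·|Parcel A∩Parcel B| = 35 + 8 − 16 = 27.00.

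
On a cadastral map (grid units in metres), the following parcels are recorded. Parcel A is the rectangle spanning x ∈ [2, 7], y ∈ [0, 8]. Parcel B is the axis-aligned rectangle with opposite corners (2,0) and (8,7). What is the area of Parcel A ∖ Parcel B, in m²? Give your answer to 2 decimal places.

5.00

|Parcel A∩Parcel B|: x∈[2,7], y∈[0,7] → 5·7 = 35.
|Parcel A| = 40.
|Parcel A ∖ Parcel B| = |Parcel A| − |Parcel A∩Parcel B| = 40 − 35 = 5.00.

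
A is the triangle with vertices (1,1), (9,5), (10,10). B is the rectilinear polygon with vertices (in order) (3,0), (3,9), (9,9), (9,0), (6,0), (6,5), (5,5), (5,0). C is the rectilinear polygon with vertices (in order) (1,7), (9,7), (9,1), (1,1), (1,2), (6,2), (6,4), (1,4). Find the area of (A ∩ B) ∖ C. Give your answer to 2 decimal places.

|A ∩ B| = 13.25.
|(A ∩ B) ∩ C| = 8.75.
|(A ∩ B) ∖ C| = 13.25 − 8.75 = 4.50.

4.50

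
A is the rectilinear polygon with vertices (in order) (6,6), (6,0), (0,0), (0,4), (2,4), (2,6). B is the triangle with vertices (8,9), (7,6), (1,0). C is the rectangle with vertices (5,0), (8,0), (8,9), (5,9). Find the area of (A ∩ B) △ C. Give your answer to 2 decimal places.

|A ∩ B| = 3.5.
|(A ∩ B) ∩ C| = 1.2143.
|(A ∩ B) △ C| = 3.5 + 27 − 2.4286 = 28.07.

28.07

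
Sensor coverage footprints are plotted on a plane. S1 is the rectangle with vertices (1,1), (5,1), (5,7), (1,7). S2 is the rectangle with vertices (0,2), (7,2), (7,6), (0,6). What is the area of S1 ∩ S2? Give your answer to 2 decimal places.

16.00

|S1∩S2|: x∈[1,5], y∈[2,6] → 4·4 = 16.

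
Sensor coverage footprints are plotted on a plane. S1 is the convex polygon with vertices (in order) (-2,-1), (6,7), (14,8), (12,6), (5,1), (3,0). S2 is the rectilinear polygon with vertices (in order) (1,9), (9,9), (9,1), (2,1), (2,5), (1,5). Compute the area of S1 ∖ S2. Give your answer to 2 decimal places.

18.15

|S1| = 47, |S1∩S2| = 28.8482.
|S1 ∖ S2| = |S1| − |S1∩S2| = 47 − 28.8482 = 18.15.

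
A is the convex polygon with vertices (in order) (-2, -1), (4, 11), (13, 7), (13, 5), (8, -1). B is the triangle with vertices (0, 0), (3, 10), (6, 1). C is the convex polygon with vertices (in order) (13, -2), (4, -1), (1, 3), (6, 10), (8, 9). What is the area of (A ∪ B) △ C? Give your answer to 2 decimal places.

|A ∪ B| = 111.475.
|(A ∪ B) ∩ C| = 67.2059.
|(A ∪ B) △ C| = 111.475 + 79.5 − 134.4118 = 56.56.

56.56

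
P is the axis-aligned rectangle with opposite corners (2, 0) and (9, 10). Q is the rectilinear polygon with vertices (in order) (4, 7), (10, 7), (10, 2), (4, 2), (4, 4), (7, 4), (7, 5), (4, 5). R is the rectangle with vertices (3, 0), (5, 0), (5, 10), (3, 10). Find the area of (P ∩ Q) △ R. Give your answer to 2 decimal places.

34.00

|P ∩ Q| = 22.
|(P ∩ Q) ∩ R| = 4.
|(P ∩ Q) △ R| = 22 + 20 − 8 = 34.00.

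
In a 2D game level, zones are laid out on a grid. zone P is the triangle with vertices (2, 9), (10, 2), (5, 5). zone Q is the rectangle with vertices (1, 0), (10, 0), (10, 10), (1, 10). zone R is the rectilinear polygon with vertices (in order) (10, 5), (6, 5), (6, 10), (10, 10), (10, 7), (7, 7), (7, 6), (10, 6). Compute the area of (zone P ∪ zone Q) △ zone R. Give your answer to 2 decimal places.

|zone P ∪ zone Q| = 90.
|(zone P ∪ zone Q) ∩ zone R| = 17.
|(zone P ∪ zone Q) △ zone R| = 90 + 17 − 34 = 73.00.

73.00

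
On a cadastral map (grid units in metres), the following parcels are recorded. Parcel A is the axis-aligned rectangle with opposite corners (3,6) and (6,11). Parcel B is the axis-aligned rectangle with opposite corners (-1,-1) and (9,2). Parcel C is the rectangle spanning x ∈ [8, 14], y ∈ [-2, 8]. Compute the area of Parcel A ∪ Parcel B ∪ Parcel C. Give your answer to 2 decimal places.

102.00

By inclusion–exclusion:
Individual areas: |Parcel A| = 15, |Parcel B| = 30, |Parcel C| = 60.
|Parcel A∩Parcel B| = 0 (no overlap).
|Parcel A∩Parcel C| = 0 (no overlap).
|Parcel B∩Parcel C|: x∈[8,9], y∈[-1,2] → 1·3 = 3.
|Parcel A∩Parcel B∩Parcel C| = 0.
|Parcel A ∪ Parcel B ∪ Parcel C| = 105 − 3 + 0 = 102.00.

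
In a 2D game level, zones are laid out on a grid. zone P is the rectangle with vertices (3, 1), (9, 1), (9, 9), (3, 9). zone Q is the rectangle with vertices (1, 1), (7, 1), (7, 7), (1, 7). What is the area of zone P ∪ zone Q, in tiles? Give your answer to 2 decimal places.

By inclusion–exclusion:
Individual areas: |zone P| = 48, |zone Q| = 36.
|zone P∩zone Q|: x∈[3,7], y∈[1,7] → 4·6 = 24.
|zone P ∪ zone Q| = 84 − 24 = 60.00.

60.00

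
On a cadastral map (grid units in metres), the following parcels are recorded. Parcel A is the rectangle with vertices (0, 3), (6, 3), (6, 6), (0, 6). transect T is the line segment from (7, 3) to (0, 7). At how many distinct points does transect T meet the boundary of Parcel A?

The segment meets the boundary at (1.75,6), (6,3.571).

2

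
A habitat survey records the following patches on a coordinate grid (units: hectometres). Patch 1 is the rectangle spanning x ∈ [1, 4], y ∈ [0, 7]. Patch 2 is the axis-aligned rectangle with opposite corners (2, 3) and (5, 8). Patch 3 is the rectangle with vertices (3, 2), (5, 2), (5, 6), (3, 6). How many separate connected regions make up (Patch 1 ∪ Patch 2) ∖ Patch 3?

1

(Patch 1 ∪ Patch 2) ∖ Patch 3 is a single connected region.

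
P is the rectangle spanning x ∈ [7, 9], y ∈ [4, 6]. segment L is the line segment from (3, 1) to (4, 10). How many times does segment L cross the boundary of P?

0

The segment lies entirely outside P and never meets its boundary.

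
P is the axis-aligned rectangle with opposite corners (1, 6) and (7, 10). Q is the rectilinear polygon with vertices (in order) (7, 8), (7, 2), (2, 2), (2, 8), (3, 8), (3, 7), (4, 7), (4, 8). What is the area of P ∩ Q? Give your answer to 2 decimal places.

The intersection is the polygon with vertices (7,6), (2,6), (2,8), (3,8), (3,7), (4,7), (4,8), (7,8).
By the shoelace formula its area is 9.00.

9.00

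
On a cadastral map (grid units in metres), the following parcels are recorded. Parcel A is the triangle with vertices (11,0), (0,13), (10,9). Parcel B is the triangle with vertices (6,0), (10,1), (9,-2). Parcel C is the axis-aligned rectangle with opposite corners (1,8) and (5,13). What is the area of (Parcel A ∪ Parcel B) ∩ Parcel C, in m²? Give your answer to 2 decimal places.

The region (Parcel A ∪ Parcel B) ∩ Parcel C is the polygon with vertices (5,11), (5,8), (4.231,8), (1,11.818), (1,12.6).
By the shoelace formula its area is 9.03.

9.03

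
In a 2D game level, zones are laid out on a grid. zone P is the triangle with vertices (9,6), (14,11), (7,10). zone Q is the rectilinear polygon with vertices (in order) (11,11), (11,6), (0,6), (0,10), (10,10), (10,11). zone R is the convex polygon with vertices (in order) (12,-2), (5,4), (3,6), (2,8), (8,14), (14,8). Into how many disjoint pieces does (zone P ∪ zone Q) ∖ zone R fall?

2

(zone P ∪ zone Q) ∖ zone R splits into 2 disjoint pieces (area 1.6875, area 11).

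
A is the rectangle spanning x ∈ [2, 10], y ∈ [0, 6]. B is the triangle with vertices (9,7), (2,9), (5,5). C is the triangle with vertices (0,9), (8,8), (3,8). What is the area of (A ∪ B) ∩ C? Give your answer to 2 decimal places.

1.19

The region (A ∪ B) ∩ C is the polygon with vertices (2.207,8.724), (3.556,8.556), (5.5,8), (3,8), (2.667,8.111).
By the shoelace formula its area is 1.19.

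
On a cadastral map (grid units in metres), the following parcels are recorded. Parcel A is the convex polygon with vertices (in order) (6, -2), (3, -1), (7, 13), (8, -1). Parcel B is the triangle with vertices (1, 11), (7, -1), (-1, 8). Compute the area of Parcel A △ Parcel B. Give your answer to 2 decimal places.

|Parcel A| = 37.5, |Parcel B| = 21, |Parcel A∩Parcel B| = 3.371.
|Parcel A △ Parcel B| = |Parcel A| + |Parcel B| − 2·|Parcel A∩Parcel B| = 37.5 + 21 − 6.742 = 51.76.

51.76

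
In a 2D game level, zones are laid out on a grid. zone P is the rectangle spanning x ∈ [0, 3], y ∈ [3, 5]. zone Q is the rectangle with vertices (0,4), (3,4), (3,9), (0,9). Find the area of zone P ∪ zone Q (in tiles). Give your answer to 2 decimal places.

18.00

By inclusion–exclusion:
Individual areas: |zone P| = 6, |zone Q| = 15.
|zone P∩zone Q|: x∈[0,3], y∈[4,5] → 3·1 = 3.
|zone P ∪ zone Q| = 21 − 3 = 18.00.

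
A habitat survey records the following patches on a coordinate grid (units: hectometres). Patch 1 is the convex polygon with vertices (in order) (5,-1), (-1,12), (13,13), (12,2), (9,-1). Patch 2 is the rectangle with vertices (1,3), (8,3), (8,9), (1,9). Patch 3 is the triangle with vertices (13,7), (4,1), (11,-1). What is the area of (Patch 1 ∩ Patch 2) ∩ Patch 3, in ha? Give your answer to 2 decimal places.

The region (Patch 1 ∩ Patch 2) ∩ Patch 3 is the polygon with vertices (8,3), (7,3), (8,3.667).
By the shoelace formula its area is 0.33.

0.33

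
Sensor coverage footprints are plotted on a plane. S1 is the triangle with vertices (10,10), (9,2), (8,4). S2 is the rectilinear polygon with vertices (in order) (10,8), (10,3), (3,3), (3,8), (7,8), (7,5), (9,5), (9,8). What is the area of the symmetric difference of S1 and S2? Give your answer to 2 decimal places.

26.79

|S1| = 5, |S2| = 29, |S1∩S2| = 3.6042.
|S1 △ S2| = |S1| + |S2| − 2·|S1∩S2| = 5 + 29 − 7.2083 = 26.79.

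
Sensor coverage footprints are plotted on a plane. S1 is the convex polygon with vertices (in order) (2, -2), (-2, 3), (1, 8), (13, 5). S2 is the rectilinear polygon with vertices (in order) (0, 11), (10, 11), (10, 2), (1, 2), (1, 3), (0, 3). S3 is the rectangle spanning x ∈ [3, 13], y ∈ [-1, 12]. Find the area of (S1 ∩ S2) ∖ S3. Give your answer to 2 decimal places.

15.67

|S1 ∩ S2| = 47.1066.
|(S1 ∩ S2) ∩ S3| = 31.4399.
|(S1 ∩ S2) ∖ S3| = 47.1066 − 31.4399 = 15.67.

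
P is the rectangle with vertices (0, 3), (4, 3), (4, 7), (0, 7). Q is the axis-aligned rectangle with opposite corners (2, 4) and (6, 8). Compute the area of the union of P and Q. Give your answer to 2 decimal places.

26.00

By inclusion–exclusion:
Individual areas: |P| = 16, |Q| = 16.
|P∩Q|: x∈[2,4], y∈[4,7] → 2·3 = 6.
|P ∪ Q| = 32 − 6 = 26.00.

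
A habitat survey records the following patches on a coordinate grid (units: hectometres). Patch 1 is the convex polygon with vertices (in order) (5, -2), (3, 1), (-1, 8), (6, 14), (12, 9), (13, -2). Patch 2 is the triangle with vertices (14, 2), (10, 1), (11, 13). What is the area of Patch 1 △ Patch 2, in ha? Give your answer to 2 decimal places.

|Patch 1| = 148.5, |Patch 2| = 23.5, |Patch 1∩Patch 2| = 16.026.
|Patch 1 △ Patch 2| = |Patch 1| + |Patch 2| − 2·|Patch 1∩Patch 2| = 148.5 + 23.5 − 32.0519 = 139.95.

139.95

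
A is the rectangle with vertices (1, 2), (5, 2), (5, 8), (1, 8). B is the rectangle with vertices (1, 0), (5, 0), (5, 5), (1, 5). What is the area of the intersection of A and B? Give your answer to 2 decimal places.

12.00

|A∩B|: x∈[1,5], y∈[2,5] → 4·3 = 12.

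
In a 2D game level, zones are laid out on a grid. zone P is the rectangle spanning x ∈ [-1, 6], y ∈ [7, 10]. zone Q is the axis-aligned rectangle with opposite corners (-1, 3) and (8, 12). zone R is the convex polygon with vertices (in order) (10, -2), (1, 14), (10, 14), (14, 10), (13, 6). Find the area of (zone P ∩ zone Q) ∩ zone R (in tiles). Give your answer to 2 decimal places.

The region (zone P ∩ zone Q) ∩ zone R is the polygon with vertices (6,7), (4.938,7), (3.25,10), (6,10).
By the shoelace formula its area is 5.72.

5.72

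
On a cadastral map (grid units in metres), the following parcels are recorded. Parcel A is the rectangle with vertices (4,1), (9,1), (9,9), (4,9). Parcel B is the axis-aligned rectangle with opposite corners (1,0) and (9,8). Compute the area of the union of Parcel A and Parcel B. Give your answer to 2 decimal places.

69.00

By inclusion–exclusion:
Individual areas: |Parcel A| = 40, |Parcel B| = 64.
|Parcel A∩Parcel B|: x∈[4,9], y∈[1,8] → 5·7 = 35.
|Parcel A ∪ Parcel B| = 104 − 35 = 69.00.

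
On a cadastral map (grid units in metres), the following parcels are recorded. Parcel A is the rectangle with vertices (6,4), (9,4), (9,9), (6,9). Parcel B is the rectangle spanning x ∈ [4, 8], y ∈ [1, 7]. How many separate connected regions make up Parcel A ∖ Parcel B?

1

Parcel A ∖ Parcel B is a single connected region.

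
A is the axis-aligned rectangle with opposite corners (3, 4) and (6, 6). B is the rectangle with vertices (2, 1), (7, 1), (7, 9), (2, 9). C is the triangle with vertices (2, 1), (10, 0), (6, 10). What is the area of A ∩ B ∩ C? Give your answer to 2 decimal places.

4.44

The intersection is the polygon with vertices (6,6), (6,4), (3.333,4), (4.222,6).
By the shoelace formula its area is 4.44.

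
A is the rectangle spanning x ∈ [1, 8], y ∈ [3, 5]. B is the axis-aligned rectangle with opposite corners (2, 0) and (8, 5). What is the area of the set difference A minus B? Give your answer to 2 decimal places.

2.00

|A∩B|: x∈[2,8], y∈[3,5] → 6·2 = 12.
|A| = 14.
|A ∖ B| = |A| − |A∩B| = 14 − 12 = 2.00.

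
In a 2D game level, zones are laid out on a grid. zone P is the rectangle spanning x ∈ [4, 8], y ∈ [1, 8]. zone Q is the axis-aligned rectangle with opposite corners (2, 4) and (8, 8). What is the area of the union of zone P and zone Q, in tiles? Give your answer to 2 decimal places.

By inclusion–exclusion:
Individual areas: |zone P| = 28, |zone Q| = 24.
|zone P∩zone Q|: x∈[4,8], y∈[4,8] → 4·4 = 16.
|zone P ∪ zone Q| = 52 − 16 = 36.00.

36.00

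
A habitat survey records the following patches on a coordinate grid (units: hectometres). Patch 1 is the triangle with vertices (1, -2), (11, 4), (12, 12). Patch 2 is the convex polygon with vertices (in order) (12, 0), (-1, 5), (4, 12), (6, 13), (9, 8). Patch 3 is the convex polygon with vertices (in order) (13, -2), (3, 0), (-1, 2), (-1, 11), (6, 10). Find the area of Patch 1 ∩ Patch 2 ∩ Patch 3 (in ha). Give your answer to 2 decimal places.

12.59

The intersection is the polygon with vertices (4.76,2.785), (7.887,6.765), (9.889,3.333), (7.328,1.797).
By the shoelace formula its area is 12.59.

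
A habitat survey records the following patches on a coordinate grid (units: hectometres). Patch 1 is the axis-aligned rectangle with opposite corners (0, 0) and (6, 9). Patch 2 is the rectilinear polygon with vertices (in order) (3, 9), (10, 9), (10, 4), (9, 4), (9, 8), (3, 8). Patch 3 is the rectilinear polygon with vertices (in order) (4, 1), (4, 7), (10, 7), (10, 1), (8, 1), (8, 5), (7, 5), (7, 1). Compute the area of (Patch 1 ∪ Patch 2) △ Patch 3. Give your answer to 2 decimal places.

64.00

|Patch 1 ∪ Patch 2| = 62.
|(Patch 1 ∪ Patch 2) ∩ Patch 3| = 15.
|(Patch 1 ∪ Patch 2) △ Patch 3| = 62 + 32 − 30 = 64.00.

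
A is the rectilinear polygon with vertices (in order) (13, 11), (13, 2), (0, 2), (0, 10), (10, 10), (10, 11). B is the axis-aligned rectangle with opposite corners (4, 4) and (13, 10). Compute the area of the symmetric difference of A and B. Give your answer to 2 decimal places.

53.00

|A| = 107, |B| = 54, |A∩B| = 54.
|A △ B| = |A| + |B| − 2·|A∩B| = 107 + 54 − 108 = 53.00.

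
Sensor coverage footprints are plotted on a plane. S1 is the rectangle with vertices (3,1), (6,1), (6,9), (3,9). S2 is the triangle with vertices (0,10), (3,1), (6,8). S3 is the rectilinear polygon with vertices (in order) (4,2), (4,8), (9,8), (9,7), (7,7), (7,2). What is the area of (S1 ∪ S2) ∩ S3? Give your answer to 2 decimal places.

12.00

The region (S1 ∪ S2) ∩ S3 is the polygon with vertices (6,2), (4,2), (4,8), (6,8).
By the shoelace formula its area is 12.00.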